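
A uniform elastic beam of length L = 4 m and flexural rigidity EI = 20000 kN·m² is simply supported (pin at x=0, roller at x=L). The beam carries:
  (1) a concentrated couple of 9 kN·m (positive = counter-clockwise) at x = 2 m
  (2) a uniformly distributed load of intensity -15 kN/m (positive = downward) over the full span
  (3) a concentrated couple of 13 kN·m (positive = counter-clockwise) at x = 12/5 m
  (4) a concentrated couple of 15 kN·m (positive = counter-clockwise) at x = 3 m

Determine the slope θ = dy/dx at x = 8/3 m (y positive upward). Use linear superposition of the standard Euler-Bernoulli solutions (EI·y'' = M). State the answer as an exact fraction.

Load 1 — applied couple M₀=9 kN·m at a=2 m (b=L-a=2):
  θ_1 = (M₀x²/(2L)-M₀(x-a)+C₁)/EI  [x>a] with C₁=M₀(3b²-L²)/(6L)=-3/2 = (9·(8/3)²/(2·4)-9·((8/3)-2)+(-3/2))/20000 = 1/40000 rad
Load 2 — uniform load w=-15 kN/m over full span:
  θ_2 = -w(L³-6Lx²+4x³)/(24EI) = -(-15)·(4³-6·4·(8/3)²+4·(8/3)³)/(24·20000) = -13/13500 rad
Load 3 — applied couple M₀=13 kN·m at a=12/5 m (b=L-a=8/5):
  θ_3 = (M₀x²/(2L)-M₀(x-a)+C₁)/EI  [x>a] with C₁=M₀(3b²-L²)/(6L)=-338/75 = (13·(8/3)²/(2·4)-13·((8/3)-(12/5))+(-338/75))/20000 = 403/2250000 rad
Load 4 — applied couple M₀=15 kN·m at a=3 m (b=L-a=1):
  θ_4 = (M₀x²/(2L)+C₁)/EI  [x≤a] with C₁=M₀(3b²-L²)/(6L)=-65/8 = (15·(8/3)²/(2·4)+(-65/8))/20000 = 1/3840 rad
Superposition: θ = Σ θ_i = -53831/108000000 rad ≈ -0.000498 rad

θ(8/3) = -53831/108000000 rad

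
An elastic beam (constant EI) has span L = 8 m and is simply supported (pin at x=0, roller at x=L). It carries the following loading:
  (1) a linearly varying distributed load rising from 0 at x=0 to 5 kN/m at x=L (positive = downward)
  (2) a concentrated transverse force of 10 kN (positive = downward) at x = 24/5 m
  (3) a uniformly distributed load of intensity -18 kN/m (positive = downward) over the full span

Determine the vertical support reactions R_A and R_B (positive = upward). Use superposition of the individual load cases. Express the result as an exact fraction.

Load 1 — triangular load w₀=5 kN/m (0→w₀ over full span):
  R_A = w₀L/6 = 5·8/6 = 20/3 kN
  R_B = w₀L/3 = 5·8/3 = 40/3 kN
Load 2 — point force P=10 kN at a=24/5 m (b=L-a=16/5):
  R_A = Pb/L = 10·(16/5)/8 = 4 kN
  R_B = Pa/L = 10·(24/5)/8 = 6 kN
Load 3 — uniform load w=-18 kN/m over full span:
  R_A = wL/2 = (-18)·8/2 = -72 kN
  R_B = wL/2 = (-18)·8/2 = -72 kN
Superposition: R_A = -184/3 kN, R_B = -158/3 kN

R_A = -184/3 kN, R_B = -158/3 kN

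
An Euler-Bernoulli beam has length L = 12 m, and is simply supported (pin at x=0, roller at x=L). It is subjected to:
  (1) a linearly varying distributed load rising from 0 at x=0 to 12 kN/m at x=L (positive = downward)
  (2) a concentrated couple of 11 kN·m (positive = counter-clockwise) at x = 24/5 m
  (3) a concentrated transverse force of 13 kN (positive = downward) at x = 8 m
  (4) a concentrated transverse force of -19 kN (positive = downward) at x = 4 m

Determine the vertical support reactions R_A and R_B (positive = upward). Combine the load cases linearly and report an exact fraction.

Load 1 — triangular load w₀=12 kN/m (0→w₀ over full span):
  R_A = w₀L/6 = 12·12/6 = 24 kN
  R_B = w₀L/3 = 12·12/3 = 48 kN
Load 2 — applied couple M₀=11 kN·m at a=24/5 m (b=L-a=36/5):
  R_A = M₀/L = 11/12 kN
  R_B = -M₀/L = -11/12 kN
Load 3 — point force P=13 kN at a=8 m (b=L-a=4):
  R_A = Pb/L = 13·4/12 = 13/3 kN
  R_B = Pa/L = 13·8/12 = 26/3 kN
Load 4 — point force P=-19 kN at a=4 m (b=L-a=8):
  R_A = Pb/L = (-19)·8/12 = -38/3 kN
  R_B = Pa/L = (-19)·4/12 = -19/3 kN
Superposition: R_A = 199/12 kN, R_B = 593/12 kN

R_A = 199/12 kN, R_B = 593/12 kN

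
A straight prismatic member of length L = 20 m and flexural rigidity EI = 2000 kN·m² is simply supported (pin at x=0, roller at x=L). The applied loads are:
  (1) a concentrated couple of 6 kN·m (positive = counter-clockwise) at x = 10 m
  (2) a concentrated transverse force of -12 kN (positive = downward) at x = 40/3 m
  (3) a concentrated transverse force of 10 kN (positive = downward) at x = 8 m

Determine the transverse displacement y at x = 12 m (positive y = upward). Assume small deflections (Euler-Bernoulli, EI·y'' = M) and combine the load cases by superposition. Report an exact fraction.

Load 1 — applied couple M₀=6 kN·m at a=10 m (b=L-a=10):
  y_1 = (M₀x³/(6L)-M₀(x-a)²/2+C₁x)/EI  [x>a] with C₁=M₀(3b²-L²)/(6L)=-5 = (6·12³/(6·20)-6·(12-10)²/2+(-5)·12)/2000 = 9/1250 m
Load 2 — point force P=-12 kN at a=40/3 m (b=L-a=20/3):
  y_2 = -Pbx(L²-b²-x²)/(6LEI)  [x≤a] = -(-12)·(20/3)·12·(20²-(20/3)²-12²)/(6·20·2000) = 952/1125 m
Load 3 — point force P=10 kN at a=8 m (b=L-a=12):
  y_3 = -Pa(L-x)(2Lx-a²-x²)/(6LEI)  [x>a] = -10·8·(20-12)·(2·20·12-8²-12²)/(6·20·2000) = -272/375 m
Superposition: y = Σ y_i = 1441/11250 m ≈ 0.128089 m

y(12) = 1441/11250 m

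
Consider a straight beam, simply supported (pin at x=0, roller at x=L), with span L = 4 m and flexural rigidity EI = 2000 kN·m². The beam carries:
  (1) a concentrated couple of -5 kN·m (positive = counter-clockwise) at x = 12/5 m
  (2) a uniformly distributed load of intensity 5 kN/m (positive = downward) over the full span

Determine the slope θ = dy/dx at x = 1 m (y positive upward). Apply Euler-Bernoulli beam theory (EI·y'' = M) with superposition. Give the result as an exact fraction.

Load 1 — applied couple M₀=-5 kN·m at a=12/5 m (b=L-a=8/5):
  θ_1 = (M₀x²/(2L)+C₁)/EI  [x≤a] with C₁=M₀(3b²-L²)/(6L)=26/15 = ((-5)·1²/(2·4)+(26/15))/2000 = 133/240000 rad
Load 2 — uniform load w=5 kN/m over full span:
  θ_2 = -w(L³-6Lx²+4x³)/(24EI) = -5·(4³-6·4·1²+4·1³)/(24·2000) = -11/2400 rad
Superposition: θ = Σ θ_i = -967/240000 rad ≈ -0.004029 rad

θ(1) = -967/240000 rad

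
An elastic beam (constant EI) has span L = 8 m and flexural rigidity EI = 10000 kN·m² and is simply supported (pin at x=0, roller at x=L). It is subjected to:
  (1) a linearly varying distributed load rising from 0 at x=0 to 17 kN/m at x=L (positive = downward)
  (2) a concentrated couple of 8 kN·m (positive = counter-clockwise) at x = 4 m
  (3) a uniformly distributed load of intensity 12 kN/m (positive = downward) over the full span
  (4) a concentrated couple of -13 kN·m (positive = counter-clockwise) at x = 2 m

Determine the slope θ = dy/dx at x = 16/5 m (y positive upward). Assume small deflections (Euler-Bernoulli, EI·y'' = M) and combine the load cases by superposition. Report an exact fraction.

θ(16/5) = -3159781/225000000 rad

Load 1 — triangular load w₀=17 kN/m (0→w₀ over full span):
  θ_1 = -w₀(7L⁴-30L²x²+15x⁴)/(360LEI) = -17·(7·8⁴-30·8²·(16/5)²+15·(16/5)⁴)/(360·8·10000) = -21964/3515625 rad
Load 2 — applied couple M₀=8 kN·m at a=4 m (b=L-a=4):
  θ_2 = (M₀x²/(2L)+C₁)/EI  [x≤a] with C₁=M₀(3b²-L²)/(6L)=-8/3 = (8·(16/5)²/(2·8)+(-8/3))/10000 = 23/93750 rad
Load 3 — uniform load w=12 kN/m over full span:
  θ_3 = -w(L³-6Lx²+4x³)/(24EI) = -12·(8³-6·8·(16/5)²+4·(16/5)³)/(24·10000) = -592/78125 rad
Load 4 — applied couple M₀=-13 kN·m at a=2 m (b=L-a=6):
  θ_4 = (M₀x²/(2L)-M₀(x-a)+C₁)/EI  [x>a] with C₁=M₀(3b²-L²)/(6L)=-143/12 = ((-13)·(16/5)²/(2·8)-(-13)·((16/5)-2)+(-143/12))/10000 = -1391/3000000 rad
Superposition: θ = Σ θ_i = -3159781/225000000 rad ≈ -0.014043 rad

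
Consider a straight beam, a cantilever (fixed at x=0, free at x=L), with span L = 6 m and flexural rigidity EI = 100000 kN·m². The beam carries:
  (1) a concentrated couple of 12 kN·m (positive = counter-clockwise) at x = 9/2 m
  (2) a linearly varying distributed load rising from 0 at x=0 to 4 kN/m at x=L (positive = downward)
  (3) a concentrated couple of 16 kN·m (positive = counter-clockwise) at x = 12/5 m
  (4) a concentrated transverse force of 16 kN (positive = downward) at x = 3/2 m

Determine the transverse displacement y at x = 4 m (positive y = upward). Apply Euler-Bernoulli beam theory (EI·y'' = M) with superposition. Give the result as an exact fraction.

Load 1 — applied couple M₀=12 kN·m at a=9/2 m (b=L-a=3/2):
  y_1 = M₀x²/(2EI)  [x≤a] = 12·4²/(2·100000) = 3/3125 m
Load 2 — triangular load w₀=4 kN/m (0→w₀ over full span):
  y_2 = (w₀Lx³/12-w₀L²x²/6-w₀x⁵/(120L))/EI = (4·6·4³/12-4·6²·4²/6-4·4⁵/(120·6))/100000 = -368/140625 m
Load 3 — applied couple M₀=16 kN·m at a=12/5 m (b=L-a=18/5):
  y_3 = M₀a(2x-a)/(2EI)  [x>a] = 16·(12/5)·(2·4-(12/5))/(2·100000) = 84/78125 m
Load 4 — point force P=16 kN at a=3/2 m (b=L-a=9/2):
  y_4 = -Pa²(3x-a)/(6EI)  [x>a] = -16·(3/2)²·(3·4-(3/2))/(6·100000) = -63/100000 m
Superposition: y = Σ y_i = -27263/22500000 m ≈ -0.001212 m

y(4) = -27263/22500000 m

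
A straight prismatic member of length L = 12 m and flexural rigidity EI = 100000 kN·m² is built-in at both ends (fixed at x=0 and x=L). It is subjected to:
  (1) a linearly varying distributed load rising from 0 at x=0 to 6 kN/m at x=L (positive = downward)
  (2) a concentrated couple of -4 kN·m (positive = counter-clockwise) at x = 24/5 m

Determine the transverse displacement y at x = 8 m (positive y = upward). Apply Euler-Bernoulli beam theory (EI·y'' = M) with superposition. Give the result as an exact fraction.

y(8) = -332/234375 m

Load 1 — triangular load w₀=6 kN/m (0→w₀ over full span):
  y_1 = -w₀x²(L-x)²(x+2L)/(120LEI) = -6·8²·(12-8)²·(8+2·12)/(120·12·100000) = -64/46875 m
Load 2 — applied couple M₀=-4 kN·m at a=24/5 m (b=L-a=36/5):
  y_2 = (R_Ax³/6 - M_Ax²/2 - M₀(x-a)²/2)/EI  [x>a] with R_A=-12/25, M_A=-12/25 = ((-12/25)·8³/6 - (-12/25)·8²/2 - (-4)·(8-(24/5))²/2)/100000 = -4/78125 m
Superposition: y = Σ y_i = -332/234375 m ≈ -0.001417 m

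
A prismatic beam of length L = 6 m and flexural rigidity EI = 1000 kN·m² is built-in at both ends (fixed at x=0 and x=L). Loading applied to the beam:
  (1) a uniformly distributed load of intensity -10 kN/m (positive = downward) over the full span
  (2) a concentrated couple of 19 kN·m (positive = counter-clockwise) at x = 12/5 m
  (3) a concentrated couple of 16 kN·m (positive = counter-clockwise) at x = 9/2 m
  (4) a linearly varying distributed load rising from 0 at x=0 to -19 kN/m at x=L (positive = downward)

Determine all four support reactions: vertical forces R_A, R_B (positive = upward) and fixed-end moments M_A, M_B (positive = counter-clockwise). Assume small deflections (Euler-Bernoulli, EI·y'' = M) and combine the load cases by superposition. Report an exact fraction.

Load 1 — uniform load w=-10 kN/m over full span:
  R_A = wL/2 = (-10)·6/2 = -30 kN
  M_A = wL²/12 = (-10)·6²/12 = -30 kN·m
  R_B = wL/2 = (-10)·6/2 = -30 kN
  M_B = -wL²/12 = -(-10)·6²/12 = 30 kN·m
Load 2 — applied couple M₀=19 kN·m at a=12/5 m (b=L-a=18/5):
  R_A = 6M₀ab/L³ = 6·19·(12/5)·(18/5)/6³ = 114/25 kN
  M_A = M₀b(2a-b)/L² = 19·(18/5)·(2·(12/5)-(18/5))/6² = 57/25 kN·m
  R_B = -6M₀ab/L³ = -6·19·(12/5)·(18/5)/6³ = -114/25 kN
  M_B = M₀a(2b-a)/L² = 19·(12/5)·(2·(18/5)-(12/5))/6² = 152/25 kN·m
Load 3 — applied couple M₀=16 kN·m at a=9/2 m (b=L-a=3/2):
  R_A = 6M₀ab/L³ = 6·16·(9/2)·(3/2)/6³ = 3 kN
  M_A = M₀b(2a-b)/L² = 16·(3/2)·(2·(9/2)-(3/2))/6² = 5 kN·m
  R_B = -6M₀ab/L³ = -6·16·(9/2)·(3/2)/6³ = -3 kN
  M_B = M₀a(2b-a)/L² = 16·(9/2)·(2·(3/2)-(9/2))/6² = -3 kN·m
Load 4 — triangular load w₀=-19 kN/m (0→w₀ over full span):
  R_A = 3w₀L/20 = 3·(-19)·6/20 = -171/10 kN
  M_A = w₀L²/30 = (-19)·6²/30 = -114/5 kN·m
  R_B = 7w₀L/20 = 7·(-19)·6/20 = -399/10 kN
  M_B = -w₀L²/20 = -(-19)·6²/20 = 171/5 kN·m
Superposition: R_A = -1977/50 kN, M_A = -1138/25 kN·m, R_B = -3873/50 kN, M_B = 1682/25 kN·m

R_A = -1977/50 kN, M_A = -1138/25 kN·m, R_B = -3873/50 kN, M_B = 1682/25 kN·m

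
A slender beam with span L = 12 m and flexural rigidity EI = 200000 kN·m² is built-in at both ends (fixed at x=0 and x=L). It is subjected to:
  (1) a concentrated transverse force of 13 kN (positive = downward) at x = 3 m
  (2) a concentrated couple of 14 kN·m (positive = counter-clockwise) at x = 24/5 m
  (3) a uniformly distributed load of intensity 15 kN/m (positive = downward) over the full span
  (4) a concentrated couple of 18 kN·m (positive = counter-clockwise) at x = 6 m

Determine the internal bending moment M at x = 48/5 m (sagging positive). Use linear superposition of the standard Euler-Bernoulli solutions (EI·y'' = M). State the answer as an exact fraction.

Load 1 — point force P=13 kN at a=3 m (b=L-a=9):
  M_1 = Pa²(a+3b)(L-x)/L³ - Pa²b/L²  [x>a] = 13·3²·(3+3·9)·(12-(48/5))/12³ - 13·3²·9/12² = -39/16 kN·m
Load 2 — applied couple M₀=14 kN·m at a=24/5 m (b=L-a=36/5):
  M_2 = R_Ax - M_A - M₀  [x>a] with R_A=42/25, M_A=42/25 = (42/25)·(48/5) - (42/25) - 14 = 56/125 kN·m
Load 3 — uniform load w=15 kN/m over full span:
  M_3 = wLx/2 - wL²/12 - wx²/2 = 15·12·(48/5)/2 - 15·12²/12 - 15·(48/5)²/2 = -36/5 kN·m
Load 4 — applied couple M₀=18 kN·m at a=6 m (b=L-a=6):
  M_4 = R_Ax - M_A - M₀  [x>a] with R_A=9/4, M_A=9/2 = (9/4)·(48/5) - (9/2) - 18 = -9/10 kN·m
Superposition: M = Σ M_i = -20179/2000 kN·m ≈ -10.089500 kN·m

M(48/5) = -20179/2000 kN·m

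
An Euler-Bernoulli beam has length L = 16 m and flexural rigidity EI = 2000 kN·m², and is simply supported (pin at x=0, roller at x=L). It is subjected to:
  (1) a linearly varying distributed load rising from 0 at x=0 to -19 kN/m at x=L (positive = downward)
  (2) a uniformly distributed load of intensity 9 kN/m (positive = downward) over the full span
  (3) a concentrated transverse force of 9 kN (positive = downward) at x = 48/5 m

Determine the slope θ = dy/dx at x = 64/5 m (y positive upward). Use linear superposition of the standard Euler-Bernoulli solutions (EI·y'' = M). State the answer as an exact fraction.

Load 1 — triangular load w₀=-19 kN/m (0→w₀ over full span):
  θ_1 = -w₀(7L⁴-30L²x²+15x⁴)/(360LEI) = -(-19)·(7·16⁴-30·16²·(64/5)²+15·(64/5)⁴)/(360·16·2000) = -460256/703125 rad
Load 2 — uniform load w=9 kN/m over full span:
  θ_2 = -w(L³-6Lx²+4x³)/(24EI) = -9·(16³-6·16·(64/5)²+4·(64/5)³)/(24·2000) = 9504/15625 rad
Load 3 — point force P=9 kN at a=48/5 m (b=L-a=32/5):
  θ_3 = -Pa(2L²-6Lx+3x²+a²)/(6LEI)  [x>a] = -9·(48/5)·(2·16²-6·16·(64/5)+3·(64/5)²+(48/5)²)/(6·16·2000) = 936/15625 rad
Superposition: θ = Σ θ_i = 9544/703125 rad ≈ 0.013574 rad

θ(64/5) = 9544/703125 rad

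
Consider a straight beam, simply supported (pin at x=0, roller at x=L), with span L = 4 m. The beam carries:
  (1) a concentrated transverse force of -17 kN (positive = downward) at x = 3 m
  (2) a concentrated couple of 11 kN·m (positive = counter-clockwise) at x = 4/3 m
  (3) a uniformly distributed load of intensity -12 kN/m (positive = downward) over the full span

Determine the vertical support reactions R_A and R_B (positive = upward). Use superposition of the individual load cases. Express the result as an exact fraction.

R_A = -51/2 kN, R_B = -79/2 kN

Load 1 — point force P=-17 kN at a=3 m (b=L-a=1):
  R_A = Pb/L = (-17)·1/4 = -17/4 kN
  R_B = Pa/L = (-17)·3/4 = -51/4 kN
Load 2 — applied couple M₀=11 kN·m at a=4/3 m (b=L-a=8/3):
  R_A = M₀/L = 11/4 kN
  R_B = -M₀/L = -11/4 kN
Load 3 — uniform load w=-12 kN/m over full span:
  R_A = wL/2 = (-12)·4/2 = -24 kN
  R_B = wL/2 = (-12)·4/2 = -24 kN
Superposition: R_A = -51/2 kN, R_B = -79/2 kN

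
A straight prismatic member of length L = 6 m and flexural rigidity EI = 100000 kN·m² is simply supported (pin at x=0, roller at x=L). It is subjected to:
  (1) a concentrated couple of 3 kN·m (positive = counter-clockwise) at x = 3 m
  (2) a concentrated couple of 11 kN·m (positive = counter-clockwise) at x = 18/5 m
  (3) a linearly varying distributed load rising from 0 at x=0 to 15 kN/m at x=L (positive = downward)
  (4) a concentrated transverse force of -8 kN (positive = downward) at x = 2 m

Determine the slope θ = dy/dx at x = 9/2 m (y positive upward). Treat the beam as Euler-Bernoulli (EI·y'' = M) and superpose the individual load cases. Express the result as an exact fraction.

θ(9/2) = 2171113/5760000000 rad

Load 1 — applied couple M₀=3 kN·m at a=3 m (b=L-a=3):
  θ_1 = (M₀x²/(2L)-M₀(x-a)+C₁)/EI  [x>a] with C₁=M₀(3b²-L²)/(6L)=-3/4 = (3·(9/2)²/(2·6)-3·((9/2)-3)+(-3/4))/100000 = -3/1600000 rad
Load 2 — applied couple M₀=11 kN·m at a=18/5 m (b=L-a=12/5):
  θ_2 = (M₀x²/(2L)-M₀(x-a)+C₁)/EI  [x>a] with C₁=M₀(3b²-L²)/(6L)=-143/25 = (11·(9/2)²/(2·6)-11·((9/2)-(18/5))+(-143/25))/100000 = 1177/40000000 rad
Load 3 — triangular load w₀=15 kN/m (0→w₀ over full span):
  θ_3 = -w₀(7L⁴-30L²x²+15x⁴)/(360LEI) = -15·(7·6⁴-30·6²·(9/2)²+15·(9/2)⁴)/(360·6·100000) = 11817/25600000 rad
Load 4 — point force P=-8 kN at a=2 m (b=L-a=4):
  θ_4 = -Pa(2L²-6Lx+3x²+a²)/(6LEI)  [x>a] = -(-8)·2·(2·6²-6·6·(9/2)+3·(9/2)²+2²)/(6·6·100000) = -101/900000 rad
Superposition: θ = Σ θ_i = 2171113/5760000000 rad ≈ 0.000377 rad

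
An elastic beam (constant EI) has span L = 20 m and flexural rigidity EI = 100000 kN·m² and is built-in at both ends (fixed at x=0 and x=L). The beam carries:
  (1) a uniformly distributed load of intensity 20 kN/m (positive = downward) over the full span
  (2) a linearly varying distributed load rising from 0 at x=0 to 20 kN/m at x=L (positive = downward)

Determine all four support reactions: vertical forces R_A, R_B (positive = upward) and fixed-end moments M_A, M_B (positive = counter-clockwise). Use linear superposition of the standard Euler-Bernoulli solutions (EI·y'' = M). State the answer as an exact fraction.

R_A = 260 kN, M_A = 2800/3 kN·m, R_B = 340 kN, M_B = -3200/3 kN·m

Load 1 — uniform load w=20 kN/m over full span:
  R_A = wL/2 = 20·20/2 = 200 kN
  M_A = wL²/12 = 20·20²/12 = 2000/3 kN·m
  R_B = wL/2 = 20·20/2 = 200 kN
  M_B = -wL²/12 = -20·20²/12 = -2000/3 kN·m
Load 2 — triangular load w₀=20 kN/m (0→w₀ over full span):
  R_A = 3w₀L/20 = 3·20·20/20 = 60 kN
  M_A = w₀L²/30 = 20·20²/30 = 800/3 kN·m
  R_B = 7w₀L/20 = 7·20·20/20 = 140 kN
  M_B = -w₀L²/20 = -20·20²/20 = -400 kN·m
Superposition: R_A = 260 kN, M_A = 2800/3 kN·m, R_B = 340 kN, M_B = -3200/3 kN·m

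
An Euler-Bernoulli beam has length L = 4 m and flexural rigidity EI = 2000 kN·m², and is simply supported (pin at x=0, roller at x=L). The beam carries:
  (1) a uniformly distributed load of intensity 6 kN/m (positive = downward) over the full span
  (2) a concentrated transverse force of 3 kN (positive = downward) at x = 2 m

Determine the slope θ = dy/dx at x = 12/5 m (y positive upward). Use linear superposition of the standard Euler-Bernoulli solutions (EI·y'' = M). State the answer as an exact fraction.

θ(12/5) = 727/250000 rad

Load 1 — uniform load w=6 kN/m over full span:
  θ_1 = -w(L³-6Lx²+4x³)/(24EI) = -6·(4³-6·4·(12/5)²+4·(12/5)³)/(24·2000) = 37/15625 rad
Load 2 — point force P=3 kN at a=2 m (b=L-a=2):
  θ_2 = -Pa(2L²-6Lx+3x²+a²)/(6LEI)  [x>a] = -3·2·(2·4²-6·4·(12/5)+3·(12/5)²+2²)/(6·4·2000) = 27/50000 rad
Superposition: θ = Σ θ_i = 727/250000 rad ≈ 0.002908 rad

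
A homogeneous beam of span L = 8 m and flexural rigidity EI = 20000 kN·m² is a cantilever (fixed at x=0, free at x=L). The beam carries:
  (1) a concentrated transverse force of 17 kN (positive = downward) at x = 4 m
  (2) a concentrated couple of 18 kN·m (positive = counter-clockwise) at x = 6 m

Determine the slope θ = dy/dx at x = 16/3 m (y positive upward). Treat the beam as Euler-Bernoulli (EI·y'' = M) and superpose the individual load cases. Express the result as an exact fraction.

θ(16/3) = -1/500 rad

Load 1 — point force P=17 kN at a=4 m (b=L-a=4):
  θ_1 = -Pa²/(2EI)  [x>a] = -17·4²/(2·20000) = -17/2500 rad
Load 2 — applied couple M₀=18 kN·m at a=6 m (b=L-a=2):
  θ_2 = M₀x/EI  [x≤a] = 18·(16/3)/20000 = 3/625 rad
Superposition: θ = Σ θ_i = -1/500 rad ≈ -0.002000 rad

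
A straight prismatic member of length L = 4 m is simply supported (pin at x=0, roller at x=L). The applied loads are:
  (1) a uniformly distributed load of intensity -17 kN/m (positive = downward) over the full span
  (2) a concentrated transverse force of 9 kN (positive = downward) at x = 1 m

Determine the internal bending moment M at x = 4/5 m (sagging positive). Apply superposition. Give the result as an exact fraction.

Load 1 — uniform load w=-17 kN/m over full span:
  M_1 = wx(L-x)/2 = (-17)·(4/5)·(4-(4/5))/2 = -544/25 kN·m
Load 2 — point force P=9 kN at a=1 m (b=L-a=3):
  M_2 = Pbx/L  [x≤a] = 9·3·(4/5)/4 = 27/5 kN·m
Superposition: M = Σ M_i = -409/25 kN·m ≈ -16.360000 kN·m

M(4/5) = -409/25 kN·m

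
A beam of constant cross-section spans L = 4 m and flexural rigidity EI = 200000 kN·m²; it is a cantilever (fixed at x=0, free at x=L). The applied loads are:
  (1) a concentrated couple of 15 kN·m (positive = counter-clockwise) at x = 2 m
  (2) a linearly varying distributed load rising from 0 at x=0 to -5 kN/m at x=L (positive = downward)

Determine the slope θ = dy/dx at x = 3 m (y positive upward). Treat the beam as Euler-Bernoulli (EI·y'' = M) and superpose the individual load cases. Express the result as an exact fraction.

Load 1 — applied couple M₀=15 kN·m at a=2 m (b=L-a=2):
  θ_1 = M₀a/EI  [x>a] = 15·2/200000 = 3/20000 rad
Load 2 — triangular load w₀=-5 kN/m (0→w₀ over full span):
  θ_2 = (w₀Lx²/4-w₀L²x/3-w₀x⁴/(24L))/EI = ((-5)·4·3²/4-(-5)·4²·3/3-(-5)·3⁴/(24·4))/200000 = 251/1280000 rad
Superposition: θ = Σ θ_i = 443/1280000 rad ≈ 0.000346 rad

θ(3) = 443/1280000 rad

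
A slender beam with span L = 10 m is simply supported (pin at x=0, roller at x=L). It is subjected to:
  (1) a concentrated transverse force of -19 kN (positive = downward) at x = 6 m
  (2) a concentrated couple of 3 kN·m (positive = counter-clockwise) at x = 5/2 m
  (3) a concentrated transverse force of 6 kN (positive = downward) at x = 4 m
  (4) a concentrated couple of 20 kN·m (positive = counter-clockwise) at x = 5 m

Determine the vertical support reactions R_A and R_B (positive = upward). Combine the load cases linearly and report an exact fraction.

Load 1 — point force P=-19 kN at a=6 m (b=L-a=4):
  R_A = Pb/L = (-19)·4/10 = -38/5 kN
  R_B = Pa/L = (-19)·6/10 = -57/5 kN
Load 2 — applied couple M₀=3 kN·m at a=5/2 m (b=L-a=15/2):
  R_A = M₀/L = 3/10 kN
  R_B = -M₀/L = -3/10 kN
Load 3 — point force P=6 kN at a=4 m (b=L-a=6):
  R_A = Pb/L = 6·6/10 = 18/5 kN
  R_B = Pa/L = 6·4/10 = 12/5 kN
Load 4 — applied couple M₀=20 kN·m at a=5 m (b=L-a=5):
  R_A = M₀/L = 20/10 = 2 kN
  R_B = -M₀/L = -20/10 = -2 kN
Superposition: R_A = -17/10 kN, R_B = -113/10 kN

R_A = -17/10 kN, R_B = -113/10 kN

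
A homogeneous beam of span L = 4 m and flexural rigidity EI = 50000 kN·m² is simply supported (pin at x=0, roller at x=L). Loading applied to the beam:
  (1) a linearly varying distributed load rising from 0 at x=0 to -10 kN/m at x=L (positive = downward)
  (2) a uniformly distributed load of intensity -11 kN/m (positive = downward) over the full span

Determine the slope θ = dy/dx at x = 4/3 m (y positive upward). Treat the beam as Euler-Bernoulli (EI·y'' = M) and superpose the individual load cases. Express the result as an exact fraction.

θ(4/3) = 637/1518750 rad

Load 1 — triangular load w₀=-10 kN/m (0→w₀ over full span):
  θ_1 = -w₀(7L⁴-30L²x²+15x⁴)/(360LEI) = -(-10)·(7·4⁴-30·4²·(4/3)²+15·(4/3)⁴)/(360·4·50000) = 104/759375 rad
Load 2 — uniform load w=-11 kN/m over full span:
  θ_2 = -w(L³-6Lx²+4x³)/(24EI) = -(-11)·(4³-6·4·(4/3)²+4·(4/3)³)/(24·50000) = 143/506250 rad
Superposition: θ = Σ θ_i = 637/1518750 rad ≈ 0.000419 rad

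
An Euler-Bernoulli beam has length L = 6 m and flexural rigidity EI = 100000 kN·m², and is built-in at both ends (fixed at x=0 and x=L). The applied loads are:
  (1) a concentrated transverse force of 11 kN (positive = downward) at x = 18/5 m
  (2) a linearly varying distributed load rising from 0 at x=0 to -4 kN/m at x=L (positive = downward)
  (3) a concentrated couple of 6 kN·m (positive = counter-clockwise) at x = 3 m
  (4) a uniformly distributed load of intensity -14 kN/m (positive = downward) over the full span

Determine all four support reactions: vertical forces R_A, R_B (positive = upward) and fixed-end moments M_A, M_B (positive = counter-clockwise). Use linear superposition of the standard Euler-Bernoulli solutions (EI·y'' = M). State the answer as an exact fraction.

R_A = -10057/250 kN, M_A = -9741/250 kN·m, R_B = -11193/250 kN, M_B = 10299/250 kN·m

Load 1 — point force P=11 kN at a=18/5 m (b=L-a=12/5):
  R_A = Pb²(3a+b)/L³ = 11·(12/5)²·(3·(18/5)+(12/5))/6³ = 484/125 kN
  M_A = Pab²/L² = 11·(18/5)·(12/5)²/6² = 792/125 kN·m
  R_B = Pa²(a+3b)/L³ = 11·(18/5)²·((18/5)+3·(12/5))/6³ = 891/125 kN
  M_B = -Pa²b/L² = -11·(18/5)²·(12/5)/6² = -1188/125 kN·m
Load 2 — triangular load w₀=-4 kN/m (0→w₀ over full span):
  R_A = 3w₀L/20 = 3·(-4)·6/20 = -18/5 kN
  M_A = w₀L²/30 = (-4)·6²/30 = -24/5 kN·m
  R_B = 7w₀L/20 = 7·(-4)·6/20 = -42/5 kN
  M_B = -w₀L²/20 = -(-4)·6²/20 = 36/5 kN·m
Load 3 — applied couple M₀=6 kN·m at a=3 m (b=L-a=3):
  R_A = 6M₀ab/L³ = 6·6·3·3/6³ = 3/2 kN
  M_A = M₀b(2a-b)/L² = 6·3·(2·3-3)/6² = 3/2 kN·m
  R_B = -6M₀ab/L³ = -6·6·3·3/6³ = -3/2 kN
  M_B = M₀a(2b-a)/L² = 6·3·(2·3-3)/6² = 3/2 kN·m
Load 4 — uniform load w=-14 kN/m over full span:
  R_A = wL/2 = (-14)·6/2 = -42 kN
  M_A = wL²/12 = (-14)·6²/12 = -42 kN·m
  R_B = wL/2 = (-14)·6/2 = -42 kN
  M_B = -wL²/12 = -(-14)·6²/12 = 42 kN·m
Superposition: R_A = -10057/250 kN, M_A = -9741/250 kN·m, R_B = -11193/250 kN, M_B = 10299/250 kN·m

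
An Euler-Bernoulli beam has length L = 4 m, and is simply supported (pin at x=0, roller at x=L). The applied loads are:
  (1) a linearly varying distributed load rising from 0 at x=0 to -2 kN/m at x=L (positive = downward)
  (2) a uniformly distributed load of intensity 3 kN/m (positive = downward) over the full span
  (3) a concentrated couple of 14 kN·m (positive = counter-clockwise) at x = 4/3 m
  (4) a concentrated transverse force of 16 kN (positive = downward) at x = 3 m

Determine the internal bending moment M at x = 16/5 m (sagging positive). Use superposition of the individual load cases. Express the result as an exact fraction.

Load 1 — triangular load w₀=-2 kN/m (0→w₀ over full span):
  M_1 = w₀Lx/6 - w₀x³/(6L) = (-2)·4·(16/5)/6 - (-2)·(16/5)³/(6·4) = -192/125 kN·m
Load 2 — uniform load w=3 kN/m over full span:
  M_2 = wx(L-x)/2 = 3·(16/5)·(4-(16/5))/2 = 96/25 kN·m
Load 3 — applied couple M₀=14 kN·m at a=4/3 m (b=L-a=8/3):
  M_3 = M₀x/L - M₀  [x>a] = 14·(16/5)/4 - 14 = -14/5 kN·m
Load 4 — point force P=16 kN at a=3 m (b=L-a=1):
  M_4 = Pa(L-x)/L  [x>a] = 16·3·(4-(16/5))/4 = 48/5 kN·m
Superposition: M = Σ M_i = 1138/125 kN·m ≈ 9.104000 kN·m

M(16/5) = 1138/125 kN·m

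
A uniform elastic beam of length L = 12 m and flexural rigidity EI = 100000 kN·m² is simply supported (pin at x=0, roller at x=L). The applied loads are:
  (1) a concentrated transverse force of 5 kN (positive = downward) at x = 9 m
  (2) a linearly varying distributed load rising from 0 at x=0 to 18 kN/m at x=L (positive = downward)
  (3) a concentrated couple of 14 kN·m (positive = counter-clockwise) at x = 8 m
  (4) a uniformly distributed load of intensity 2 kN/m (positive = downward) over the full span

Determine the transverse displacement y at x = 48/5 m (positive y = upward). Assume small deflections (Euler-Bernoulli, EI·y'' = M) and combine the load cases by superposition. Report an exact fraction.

Load 1 — point force P=5 kN at a=9 m (b=L-a=3):
  y_1 = -Pa(L-x)(2Lx-a²-x²)/(6LEI)  [x>a] = -5·9·(12-(48/5))·(2·12·(48/5)-9²-(48/5)²)/(6·12·100000) = -4293/5000000 m
Load 2 — triangular load w₀=18 kN/m (0→w₀ over full span):
  y_2 = -w₀x(7L⁴-10L²x²+3x⁴)/(360LEI) = -18·(48/5)·(7·12⁴-10·12²·(48/5)²+3·(48/5)⁴)/(360·12·100000) = -740664/48828125 m
Load 3 — applied couple M₀=14 kN·m at a=8 m (b=L-a=4):
  y_3 = (M₀x³/(6L)-M₀(x-a)²/2+C₁x)/EI  [x>a] with C₁=M₀(3b²-L²)/(6L)=-56/3 = (14·(48/5)³/(6·12)-14·((48/5)-8)²/2+(-56/3)·(48/5))/100000 = -98/390625 m
Load 4 — uniform load w=2 kN/m over full span:
  y_4 = -wx(L³-2Lx²+x³)/(24EI) = -2·(48/5)·(12³-2·12·(48/5)²+(48/5)³)/(24·100000) = -6264/1953125 m
Superposition: y = Σ y_i = -60892021/3125000000 m ≈ -0.019485 m

y(48/5) = -60892021/3125000000 m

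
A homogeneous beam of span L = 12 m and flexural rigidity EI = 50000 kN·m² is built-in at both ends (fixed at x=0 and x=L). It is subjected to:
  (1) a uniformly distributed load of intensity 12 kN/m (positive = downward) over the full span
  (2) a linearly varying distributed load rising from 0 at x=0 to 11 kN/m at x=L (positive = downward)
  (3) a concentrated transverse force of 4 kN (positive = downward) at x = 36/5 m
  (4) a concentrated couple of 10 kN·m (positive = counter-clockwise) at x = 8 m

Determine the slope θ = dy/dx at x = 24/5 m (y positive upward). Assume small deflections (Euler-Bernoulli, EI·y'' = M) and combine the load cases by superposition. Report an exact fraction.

Load 1 — uniform load w=12 kN/m over full span:
  θ_1 = -wx(L-x)(L-2x)/(12EI) = -12·(24/5)·(12-(24/5))·(12-2·(24/5))/(12·50000) = -648/390625 rad
Load 2 — triangular load w₀=11 kN/m (0→w₀ over full span):
  θ_2 = -w₀(2x(L-x)(L-2x)(x+2L)+x²(L-x)²)/(120LEI) = -11·(2·(24/5)·(12-(24/5))·(12-2·(24/5))·((24/5)+2·12)+(24/5)²·(12-(24/5))²)/(120·12·50000) = -1782/1953125 rad
Load 3 — point force P=4 kN at a=36/5 m (b=L-a=24/5):
  θ_3 = -Pb²x(2aL-(3a+b)x)/(2L³EI)  [x≤a] = -4·(24/5)²·(24/5)·(2·(36/5)·12-(3·(36/5)+(24/5))·(24/5))/(2·12³·50000) = -1152/9765625 rad
Load 4 — applied couple M₀=10 kN·m at a=8 m (b=L-a=4):
  θ_4 = (R_Ax²/2 - M_Ax)/EI  [x≤a] with R_A=10/9, M_A=10/3 = ((10/9)·(24/5)²/2 - (10/3)·(24/5))/50000 = -1/15625 rad
Superposition: θ = Σ θ_i = -26887/9765625 rad ≈ -0.002753 rad

θ(24/5) = -26887/9765625 rad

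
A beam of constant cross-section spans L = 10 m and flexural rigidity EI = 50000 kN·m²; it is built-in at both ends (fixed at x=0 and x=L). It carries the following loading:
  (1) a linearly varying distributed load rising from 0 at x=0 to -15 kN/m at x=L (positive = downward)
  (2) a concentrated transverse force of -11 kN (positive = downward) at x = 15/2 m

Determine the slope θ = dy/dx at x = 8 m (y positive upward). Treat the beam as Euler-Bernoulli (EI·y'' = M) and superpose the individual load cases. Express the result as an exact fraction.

θ(8) = -611/400000 rad

Load 1 — triangular load w₀=-15 kN/m (0→w₀ over full span):
  θ_1 = -w₀(2x(L-x)(L-2x)(x+2L)+x²(L-x)²)/(120LEI) = -(-15)·(2·8·(10-8)·(10-2·8)·(8+2·10)+8²·(10-8)²)/(120·10·50000) = -4/3125 rad
Load 2 — point force P=-11 kN at a=15/2 m (b=L-a=5/2):
  θ_2 = Pa²(L-x)(2bL-(3b+a)(L-x))/(2L³EI)  [x>a] = (-11)·(15/2)²·(10-8)·(2·(5/2)·10-(3·(5/2)+(15/2))·(10-8))/(2·10³·50000) = -99/400000 rad
Superposition: θ = Σ θ_i = -611/400000 rad ≈ -0.001527 rad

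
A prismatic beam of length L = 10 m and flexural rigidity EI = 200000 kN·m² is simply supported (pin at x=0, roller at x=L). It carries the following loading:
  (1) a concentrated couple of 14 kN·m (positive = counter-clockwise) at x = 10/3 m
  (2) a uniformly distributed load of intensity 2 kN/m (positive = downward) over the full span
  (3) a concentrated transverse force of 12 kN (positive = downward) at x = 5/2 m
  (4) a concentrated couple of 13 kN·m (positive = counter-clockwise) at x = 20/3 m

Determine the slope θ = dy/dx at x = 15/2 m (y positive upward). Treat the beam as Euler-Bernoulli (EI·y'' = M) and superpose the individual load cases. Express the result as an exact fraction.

θ(15/2) = 911/1920000 rad

Load 1 — applied couple M₀=14 kN·m at a=10/3 m (b=L-a=20/3):
  θ_1 = (M₀x²/(2L)-M₀(x-a)+C₁)/EI  [x>a] with C₁=M₀(3b²-L²)/(6L)=70/9 = (14·(15/2)²/(2·10)-14·((15/2)-(10/3))+(70/9))/200000 = -161/2880000 rad
Load 2 — uniform load w=2 kN/m over full span:
  θ_2 = -w(L³-6Lx²+4x³)/(24EI) = -2·(10³-6·10·(15/2)²+4·(15/2)³)/(24·200000) = 11/38400 rad
Load 3 — point force P=12 kN at a=5/2 m (b=L-a=15/2):
  θ_3 = -Pa(2L²-6Lx+3x²+a²)/(6LEI)  [x>a] = -12·(5/2)·(2·10²-6·10·(15/2)+3·(15/2)²+(5/2)²)/(6·10·200000) = 3/16000 rad
Load 4 — applied couple M₀=13 kN·m at a=20/3 m (b=L-a=10/3):
  θ_4 = (M₀x²/(2L)-M₀(x-a)+C₁)/EI  [x>a] with C₁=M₀(3b²-L²)/(6L)=-130/9 = (13·(15/2)²/(2·10)-13·((15/2)-(20/3))+(-130/9))/200000 = 13/230400 rad
Superposition: θ = Σ θ_i = 911/1920000 rad ≈ 0.000474 rad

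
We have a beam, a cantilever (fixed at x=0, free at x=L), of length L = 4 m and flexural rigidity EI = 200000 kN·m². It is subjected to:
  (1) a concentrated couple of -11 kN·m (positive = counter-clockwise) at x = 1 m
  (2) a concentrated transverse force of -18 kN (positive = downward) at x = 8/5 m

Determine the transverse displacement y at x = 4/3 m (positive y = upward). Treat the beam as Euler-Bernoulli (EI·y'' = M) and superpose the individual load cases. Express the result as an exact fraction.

Load 1 — applied couple M₀=-11 kN·m at a=1 m (b=L-a=3):
  y_1 = M₀a(2x-a)/(2EI)  [x>a] = (-11)·1·(2·(4/3)-1)/(2·200000) = -11/240000 m
Load 2 — point force P=-18 kN at a=8/5 m (b=L-a=12/5):
  y_2 = -Px²(3a-x)/(6EI)  [x≤a] = -(-18)·(4/3)²·(3·(8/5)-(4/3))/(6·200000) = 13/140625 m
Superposition: y = Σ y_i = 839/18000000 m ≈ 0.000047 m

y(4/3) = 839/18000000 m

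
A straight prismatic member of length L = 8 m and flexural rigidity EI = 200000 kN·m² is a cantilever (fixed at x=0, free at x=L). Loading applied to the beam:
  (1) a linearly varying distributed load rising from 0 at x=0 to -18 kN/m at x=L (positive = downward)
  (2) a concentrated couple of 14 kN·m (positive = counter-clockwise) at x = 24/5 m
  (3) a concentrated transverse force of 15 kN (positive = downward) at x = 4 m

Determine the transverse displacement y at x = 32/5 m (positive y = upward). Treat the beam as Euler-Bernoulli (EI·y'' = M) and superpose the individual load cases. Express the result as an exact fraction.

y(32/5) = 2236679/97656250 m

Load 1 — triangular load w₀=-18 kN/m (0→w₀ over full span):
  y_1 = (w₀Lx³/12-w₀L²x²/6-w₀x⁵/(120L))/EI = ((-18)·8·(32/5)³/12-(-18)·8²·(32/5)²/6-(-18)·(32/5)⁵/(120·8))/200000 = 1201152/48828125 m
Load 2 — applied couple M₀=14 kN·m at a=24/5 m (b=L-a=16/5):
  y_2 = M₀a(2x-a)/(2EI)  [x>a] = 14·(24/5)·(2·(32/5)-(24/5))/(2·200000) = 21/15625 m
Load 3 — point force P=15 kN at a=4 m (b=L-a=4):
  y_3 = -Pa²(3x-a)/(6EI)  [x>a] = -15·4²·(3·(32/5)-4)/(6·200000) = -19/6250 m
Superposition: y = Σ y_i = 2236679/97656250 m ≈ 0.022904 m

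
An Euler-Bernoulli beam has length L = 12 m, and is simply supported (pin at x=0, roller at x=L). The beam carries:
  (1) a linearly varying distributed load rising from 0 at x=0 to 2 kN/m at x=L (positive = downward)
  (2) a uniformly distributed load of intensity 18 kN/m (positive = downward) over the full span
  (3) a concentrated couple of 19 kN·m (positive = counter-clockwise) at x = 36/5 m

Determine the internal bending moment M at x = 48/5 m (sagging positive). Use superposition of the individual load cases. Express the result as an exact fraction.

M(48/5) = 27173/125 kN·m

Load 1 — triangular load w₀=2 kN/m (0→w₀ over full span):
  M_1 = w₀Lx/6 - w₀x³/(6L) = 2·12·(48/5)/6 - 2·(48/5)³/(6·12) = 1728/125 kN·m
Load 2 — uniform load w=18 kN/m over full span:
  M_2 = wx(L-x)/2 = 18·(48/5)·(12-(48/5))/2 = 5184/25 kN·m
Load 3 — applied couple M₀=19 kN·m at a=36/5 m (b=L-a=24/5):
  M_3 = M₀x/L - M₀  [x>a] = 19·(48/5)/12 - 19 = -19/5 kN·m
Superposition: M = Σ M_i = 27173/125 kN·m ≈ 217.384000 kN·m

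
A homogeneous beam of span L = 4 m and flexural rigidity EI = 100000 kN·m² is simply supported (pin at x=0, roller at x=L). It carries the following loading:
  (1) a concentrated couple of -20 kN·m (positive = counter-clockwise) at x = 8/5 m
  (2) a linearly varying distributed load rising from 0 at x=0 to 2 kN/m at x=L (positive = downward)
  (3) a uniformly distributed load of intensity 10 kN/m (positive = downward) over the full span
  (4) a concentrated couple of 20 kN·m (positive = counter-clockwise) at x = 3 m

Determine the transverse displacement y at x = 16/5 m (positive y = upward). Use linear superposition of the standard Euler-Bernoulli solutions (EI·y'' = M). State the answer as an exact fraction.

Load 1 — applied couple M₀=-20 kN·m at a=8/5 m (b=L-a=12/5):
  y_1 = (M₀x³/(6L)-M₀(x-a)²/2+C₁x)/EI  [x>a] with C₁=M₀(3b²-L²)/(6L)=-16/15 = ((-20)·(16/5)³/(6·4)-(-20)·((16/5)-(8/5))²/2+(-16/15)·(16/5))/100000 = -4/78125 m
Load 2 — triangular load w₀=2 kN/m (0→w₀ over full span):
  y_2 = -w₀x(7L⁴-10L²x²+3x⁴)/(360LEI) = -2·(16/5)·(7·4⁴-10·4²·(16/5)²+3·(16/5)⁴)/(360·4·100000) = -1016/48828125 m
Load 3 — uniform load w=10 kN/m over full span:
  y_3 = -wx(L³-2Lx²+x³)/(24EI) = -10·(16/5)·(4³-2·4·(16/5)²+(16/5)³)/(24·100000) = -232/1171875 m
Load 4 — applied couple M₀=20 kN·m at a=3 m (b=L-a=1):
  y_4 = (M₀x³/(6L)-M₀(x-a)²/2+C₁x)/EI  [x>a] with C₁=M₀(3b²-L²)/(6L)=-65/6 = (20·(16/5)³/(6·4)-20·((16/5)-3)²/2+(-65/6)·(16/5))/100000 = -97/1250000 m
Superposition: y = Σ y_i = -814643/2343750000 m ≈ -0.000348 m

y(16/5) = -814643/2343750000 m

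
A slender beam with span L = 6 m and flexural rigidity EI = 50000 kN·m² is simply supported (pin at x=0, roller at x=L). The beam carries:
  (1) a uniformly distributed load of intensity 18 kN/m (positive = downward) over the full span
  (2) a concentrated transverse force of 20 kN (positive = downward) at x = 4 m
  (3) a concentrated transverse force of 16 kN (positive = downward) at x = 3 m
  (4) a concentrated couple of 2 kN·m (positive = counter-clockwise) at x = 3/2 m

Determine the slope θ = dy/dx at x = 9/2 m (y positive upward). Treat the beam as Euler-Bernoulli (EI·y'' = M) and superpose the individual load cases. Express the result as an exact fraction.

θ(9/2) = 11993/3600000 rad

Load 1 — uniform load w=18 kN/m over full span:
  θ_1 = -w(L³-6Lx²+4x³)/(24EI) = -18·(6³-6·6·(9/2)²+4·(9/2)³)/(24·50000) = 891/400000 rad
Load 2 — point force P=20 kN at a=4 m (b=L-a=2):
  θ_2 = -Pa(2L²-6Lx+3x²+a²)/(6LEI)  [x>a] = -20·4·(2·6²-6·6·(9/2)+3·(9/2)²+4²)/(6·6·50000) = 53/90000 rad
Load 3 — point force P=16 kN at a=3 m (b=L-a=3):
  θ_3 = -Pa(2L²-6Lx+3x²+a²)/(6LEI)  [x>a] = -16·3·(2·6²-6·6·(9/2)+3·(9/2)²+3²)/(6·6·50000) = 27/50000 rad
Load 4 — applied couple M₀=2 kN·m at a=3/2 m (b=L-a=9/2):
  θ_4 = (M₀x²/(2L)-M₀(x-a)+C₁)/EI  [x>a] with C₁=M₀(3b²-L²)/(6L)=11/8 = (2·(9/2)²/(2·6)-2·((9/2)-(3/2))+(11/8))/50000 = -1/40000 rad
Superposition: θ = Σ θ_i = 11993/3600000 rad ≈ 0.003331 rad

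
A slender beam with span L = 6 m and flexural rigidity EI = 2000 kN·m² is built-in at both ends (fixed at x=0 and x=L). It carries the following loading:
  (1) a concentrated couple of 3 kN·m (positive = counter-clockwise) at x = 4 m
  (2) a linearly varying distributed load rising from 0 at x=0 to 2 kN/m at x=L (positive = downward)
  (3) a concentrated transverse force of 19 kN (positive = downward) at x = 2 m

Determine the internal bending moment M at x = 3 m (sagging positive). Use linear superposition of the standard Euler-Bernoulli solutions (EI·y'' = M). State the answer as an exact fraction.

Load 1 — applied couple M₀=3 kN·m at a=4 m (b=L-a=2):
  M_1 = R_Ax - M_A  [x≤a] with R_A=2/3, M_A=1 = (2/3)·3 - 1 = 1 kN·m
Load 2 — triangular load w₀=2 kN/m (0→w₀ over full span):
  M_2 = 3w₀Lx/20 - w₀L²/30 - w₀x³/(6L) = 3·2·6·3/20 - 2·6²/30 - 2·3³/(6·6) = 3/2 kN·m
Load 3 — point force P=19 kN at a=2 m (b=L-a=4):
  M_3 = Pa²(a+3b)(L-x)/L³ - Pa²b/L²  [x>a] = 19·2²·(2+3·4)·(6-3)/6³ - 19·2²·4/6² = 19/3 kN·m
Superposition: M = Σ M_i = 53/6 kN·m ≈ 8.833333 kN·m

M(3) = 53/6 kN·m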